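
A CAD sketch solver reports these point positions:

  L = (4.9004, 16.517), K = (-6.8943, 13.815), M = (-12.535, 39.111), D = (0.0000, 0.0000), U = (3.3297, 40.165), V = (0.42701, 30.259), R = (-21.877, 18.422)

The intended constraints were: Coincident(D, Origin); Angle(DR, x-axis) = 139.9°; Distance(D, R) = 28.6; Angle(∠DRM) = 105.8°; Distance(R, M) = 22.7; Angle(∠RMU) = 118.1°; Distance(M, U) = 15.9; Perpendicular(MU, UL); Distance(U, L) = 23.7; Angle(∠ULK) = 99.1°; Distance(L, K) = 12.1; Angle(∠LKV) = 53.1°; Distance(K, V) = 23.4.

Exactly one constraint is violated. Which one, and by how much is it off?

Distance(K, V) = 23.4 — off by 5.40.

D = (0.00, 0.00) ✓; DR at 139.9° ✓; |DR| = 28.60 ✓; ∠DRM = 105.8° ✓; |RM| = 22.70 ✓; ∠RMU = 118.1° ✓; |MU| = 15.90 ✓; ∠(MU, UL) = 90.00° ✓; |UL| = 23.70 ✓; ∠ULK = 99.10° ✓; |LK| = 12.10 ✓; ∠LKV = 53.10° ✓; |KV| = 18.00 ✗.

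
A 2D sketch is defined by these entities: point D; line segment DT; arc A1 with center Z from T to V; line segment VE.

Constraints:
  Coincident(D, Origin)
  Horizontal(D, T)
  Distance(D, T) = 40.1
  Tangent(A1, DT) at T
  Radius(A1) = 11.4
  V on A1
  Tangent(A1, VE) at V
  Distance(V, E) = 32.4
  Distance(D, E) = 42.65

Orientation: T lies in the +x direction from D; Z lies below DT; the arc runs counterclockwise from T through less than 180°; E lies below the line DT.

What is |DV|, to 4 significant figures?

30.31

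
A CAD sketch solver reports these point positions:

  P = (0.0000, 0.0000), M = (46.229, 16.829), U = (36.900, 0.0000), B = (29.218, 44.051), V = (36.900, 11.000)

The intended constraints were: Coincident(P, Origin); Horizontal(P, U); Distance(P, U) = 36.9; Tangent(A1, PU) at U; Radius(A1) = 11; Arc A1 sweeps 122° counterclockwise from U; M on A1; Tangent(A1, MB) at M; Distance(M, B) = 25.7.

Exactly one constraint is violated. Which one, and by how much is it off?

Distance(M, B) = 25.7 — off by 6.40.

P = (0.00, 0.00) ✓; P.y = 0.00, U.y = 0.00 ✓; |PU| = 36.90 ✓; ∠(VU, UP) = 90.00° ✓; |VU| = 11.00 ✓; bearing(V→M) − bearing(V→U) = 122.0° ✓; |VM| = 11.00 ✓; ∠(VM, MB) = 90.00° ✓; |MB| = 32.10 ✗.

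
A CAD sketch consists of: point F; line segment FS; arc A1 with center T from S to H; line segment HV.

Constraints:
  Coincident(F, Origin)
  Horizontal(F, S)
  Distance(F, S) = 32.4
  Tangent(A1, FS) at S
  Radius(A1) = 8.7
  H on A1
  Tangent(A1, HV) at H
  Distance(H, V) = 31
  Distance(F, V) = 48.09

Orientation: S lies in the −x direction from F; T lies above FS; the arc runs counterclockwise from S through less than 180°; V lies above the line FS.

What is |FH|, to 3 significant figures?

25.5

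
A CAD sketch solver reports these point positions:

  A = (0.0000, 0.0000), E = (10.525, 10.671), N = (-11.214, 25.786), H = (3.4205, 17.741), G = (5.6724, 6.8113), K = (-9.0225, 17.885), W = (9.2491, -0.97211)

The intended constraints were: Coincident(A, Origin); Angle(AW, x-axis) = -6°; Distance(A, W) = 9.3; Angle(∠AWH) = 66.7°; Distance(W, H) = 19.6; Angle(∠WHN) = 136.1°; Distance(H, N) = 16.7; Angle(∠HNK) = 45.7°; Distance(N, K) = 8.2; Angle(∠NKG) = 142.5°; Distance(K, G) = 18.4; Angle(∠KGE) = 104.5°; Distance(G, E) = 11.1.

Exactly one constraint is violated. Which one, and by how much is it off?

Distance(G, E) = 11.1 — off by 4.90.

A = (0.00, 0.00) ✓; AW at -6.000° ✓; |AW| = 9.300 ✓; ∠AWH = 66.70° ✓; |WH| = 19.60 ✓; ∠WHN = 136.1° ✓; |HN| = 16.70 ✓; ∠HNK = 45.70° ✓; |NK| = 8.199 ✓; ∠NKG = 142.5° ✓; |KG| = 18.40 ✓; ∠KGE = 104.5° ✓; |GE| = 6.200 ✗.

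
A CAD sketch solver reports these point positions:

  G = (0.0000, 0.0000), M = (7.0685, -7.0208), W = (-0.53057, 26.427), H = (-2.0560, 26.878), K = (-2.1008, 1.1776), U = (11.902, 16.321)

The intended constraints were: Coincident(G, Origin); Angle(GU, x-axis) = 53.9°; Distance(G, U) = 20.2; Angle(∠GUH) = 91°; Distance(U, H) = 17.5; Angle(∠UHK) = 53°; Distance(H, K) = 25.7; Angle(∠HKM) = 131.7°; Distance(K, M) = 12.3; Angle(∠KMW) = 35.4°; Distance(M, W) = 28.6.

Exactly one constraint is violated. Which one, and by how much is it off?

Distance(M, W) = 28.6 — off by 5.70.

G = (0.00, 0.00) ✓; GU at 53.90° ✓; |GU| = 20.20 ✓; ∠GUH = 91.00° ✓; |UH| = 17.50 ✓; ∠UHK = 53.00° ✓; |HK| = 25.70 ✓; ∠HKM = 131.7° ✓; |KM| = 12.30 ✓; ∠KMW = 35.40° ✓; |MW| = 34.30 ✗.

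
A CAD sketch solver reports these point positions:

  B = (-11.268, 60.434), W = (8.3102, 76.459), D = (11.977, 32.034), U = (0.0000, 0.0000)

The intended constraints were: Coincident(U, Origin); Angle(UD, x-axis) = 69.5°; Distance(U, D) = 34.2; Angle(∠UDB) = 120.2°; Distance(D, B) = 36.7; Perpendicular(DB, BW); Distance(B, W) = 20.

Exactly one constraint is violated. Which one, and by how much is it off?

Distance(B, W) = 20 — off by 5.30.

U = (0.00, 0.00) ✓; UD at 69.50° ✓; |UD| = 34.20 ✓; ∠UDB = 120.2° ✓; |DB| = 36.70 ✓; ∠(DB, BW) = 90.00° ✓; |BW| = 25.30 ✗.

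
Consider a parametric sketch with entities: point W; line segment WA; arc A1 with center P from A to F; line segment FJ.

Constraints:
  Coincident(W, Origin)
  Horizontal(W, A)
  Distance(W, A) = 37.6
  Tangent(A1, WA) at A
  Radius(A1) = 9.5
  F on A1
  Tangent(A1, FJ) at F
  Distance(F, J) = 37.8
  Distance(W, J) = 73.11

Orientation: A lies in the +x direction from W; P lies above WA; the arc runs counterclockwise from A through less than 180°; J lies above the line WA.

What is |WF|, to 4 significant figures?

46.80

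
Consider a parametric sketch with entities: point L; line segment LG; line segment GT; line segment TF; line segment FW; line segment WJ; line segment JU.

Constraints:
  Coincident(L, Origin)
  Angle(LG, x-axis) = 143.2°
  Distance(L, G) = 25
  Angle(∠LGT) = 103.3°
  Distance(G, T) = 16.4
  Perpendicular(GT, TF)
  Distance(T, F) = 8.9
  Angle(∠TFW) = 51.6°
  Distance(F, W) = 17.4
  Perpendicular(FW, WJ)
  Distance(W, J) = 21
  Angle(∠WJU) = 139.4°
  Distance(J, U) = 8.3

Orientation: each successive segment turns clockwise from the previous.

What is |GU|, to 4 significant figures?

31.17

L is at the origin; LG runs at 143.2° with length 25.0, so G = (-20.02, 14.98). ∠LGT = 103.3° gives GT at 66.50° from the x-axis; with |GT| = 16.4, T = (-13.48, 30.02). GT ⟂ TF, so TF runs at -23.50°; with |TF| = 8.9, F = (-5.317, 26.47). ∠TFW = 51.6° gives FW at -151.9° from the x-axis; with |FW| = 17.4, W = (-20.67, 18.27). The perpendicularity gives WJ at right angles to FW, so WJ runs at 118.1°; with |WJ| = 21.0, J = (-30.56, 36.80). ∠WJU = 139.4° gives JU at 77.50° from the x-axis; with |JU| = 8.3, U = (-28.76, 44.90). Then |GU| = |U − G| = 31.17.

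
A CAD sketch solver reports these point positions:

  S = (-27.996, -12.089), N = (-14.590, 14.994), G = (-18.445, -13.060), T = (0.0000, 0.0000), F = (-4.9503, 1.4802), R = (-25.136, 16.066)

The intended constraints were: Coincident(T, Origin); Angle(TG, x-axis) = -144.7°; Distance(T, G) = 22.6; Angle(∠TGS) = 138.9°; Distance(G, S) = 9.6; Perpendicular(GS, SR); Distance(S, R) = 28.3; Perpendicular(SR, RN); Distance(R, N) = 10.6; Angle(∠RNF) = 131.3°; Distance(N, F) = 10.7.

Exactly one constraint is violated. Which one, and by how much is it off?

Distance(N, F) = 10.7 — off by 5.90.

T = (0.00, 0.00) ✓; TG at -144.7° ✓; |TG| = 22.60 ✓; ∠TGS = 138.9° ✓; |GS| = 9.600 ✓; ∠(GS, SR) = 90.00° ✓; |SR| = 28.30 ✓; ∠(SR, RN) = 90.00° ✓; |RN| = 10.60 ✓; ∠RNF = 131.3° ✓; |NF| = 16.60 ✗.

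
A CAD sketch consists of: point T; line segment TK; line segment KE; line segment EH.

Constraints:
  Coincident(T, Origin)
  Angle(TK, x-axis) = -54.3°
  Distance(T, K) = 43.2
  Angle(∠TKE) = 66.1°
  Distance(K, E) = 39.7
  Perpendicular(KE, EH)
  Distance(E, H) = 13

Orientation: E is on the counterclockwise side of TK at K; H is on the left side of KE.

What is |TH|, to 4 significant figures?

34.57

∠TKE = 66.1°, so KE runs at -54.3° + (180° − 66.1°) = 59.60° from the x-axis; with |KE| = 39.7, E = K + 39.7·(cos 59.60°, sin 59.60°) = (45.30, -0.8402). The perpendicularity gives EH at right angles to KE; with |EH| = 13.0 on the left of KE, H = E + 13.0·(-0.8625, 0.5060) = (34.09, 5.738). Then |TH| = |H − T| = 34.57.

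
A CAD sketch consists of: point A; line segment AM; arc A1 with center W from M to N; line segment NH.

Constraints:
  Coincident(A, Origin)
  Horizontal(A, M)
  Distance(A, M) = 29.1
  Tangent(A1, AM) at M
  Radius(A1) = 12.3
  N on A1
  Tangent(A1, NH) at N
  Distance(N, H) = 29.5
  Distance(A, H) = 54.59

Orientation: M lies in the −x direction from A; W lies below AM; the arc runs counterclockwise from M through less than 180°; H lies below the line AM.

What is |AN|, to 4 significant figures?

43.85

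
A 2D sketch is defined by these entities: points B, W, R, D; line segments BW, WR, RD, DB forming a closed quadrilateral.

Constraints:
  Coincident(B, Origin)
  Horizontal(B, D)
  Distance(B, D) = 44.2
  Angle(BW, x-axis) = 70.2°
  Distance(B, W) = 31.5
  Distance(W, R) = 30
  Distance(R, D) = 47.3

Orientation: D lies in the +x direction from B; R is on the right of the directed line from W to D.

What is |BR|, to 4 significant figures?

4.205

B is at the origin; B and D share the same y with |BD| = 44.2 and D in +x, so D = (44.2, 0). BW runs at 70.2° with |BW| = 31.5, so W = (10.67, 29.64). R is determined by |WR| = 30.0 and |RD| = 47.3 together: it lies at the intersection of circle(W, 30.0) and circle(D, 47.3). With |WD| = 44.75, the foot of the radical line on WD is 7.434 from W and the perpendicular offset is √(30.0² − 7.434²) = 29.06. Taking the right-of-WD solution: R = (-3.009, 2.938).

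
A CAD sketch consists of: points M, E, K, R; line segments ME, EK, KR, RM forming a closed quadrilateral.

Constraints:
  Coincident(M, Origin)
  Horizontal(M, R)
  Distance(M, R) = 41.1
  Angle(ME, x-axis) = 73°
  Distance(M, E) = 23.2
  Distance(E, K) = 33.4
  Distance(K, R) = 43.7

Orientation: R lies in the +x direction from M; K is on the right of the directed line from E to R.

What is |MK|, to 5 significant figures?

10.292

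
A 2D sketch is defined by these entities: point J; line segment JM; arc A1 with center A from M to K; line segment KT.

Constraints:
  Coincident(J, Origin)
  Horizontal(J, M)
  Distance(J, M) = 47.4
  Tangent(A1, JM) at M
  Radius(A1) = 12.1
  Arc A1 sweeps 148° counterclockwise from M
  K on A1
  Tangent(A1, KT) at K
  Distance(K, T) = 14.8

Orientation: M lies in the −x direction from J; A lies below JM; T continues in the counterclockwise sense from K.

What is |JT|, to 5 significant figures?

51.135

On A1, M sits at bearing 90° from A; a 148° counterclockwise sweep puts K at bearing 238°, so K = A + 12.1·(cos 238°, sin 238°) = (-53.812, -22.361). Since A1 is tangent to KT there, AK ⟂ KT, so KT runs along (−sin 238°, cos 238°); with |KT| = 14.8, T = (-41.261, -30.204). Then |JT| = |T − J| = 51.135.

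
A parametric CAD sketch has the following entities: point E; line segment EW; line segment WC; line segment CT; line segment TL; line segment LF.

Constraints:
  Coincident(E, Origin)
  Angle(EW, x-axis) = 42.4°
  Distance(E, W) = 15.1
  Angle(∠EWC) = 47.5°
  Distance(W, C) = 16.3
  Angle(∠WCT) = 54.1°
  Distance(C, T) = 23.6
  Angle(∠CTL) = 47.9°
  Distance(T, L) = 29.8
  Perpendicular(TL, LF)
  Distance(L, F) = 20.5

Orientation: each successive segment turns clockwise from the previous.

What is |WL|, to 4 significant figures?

10.70

E is at the origin; EW runs at 42.4° with length 15.1, so W = (11.15, 10.18). ∠EWC = 47.5° gives WC at -90.10° from the x-axis; with |WC| = 16.3, C = (11.12, -6.118). ∠WCT = 54.1° gives CT at 144.0° from the x-axis; with |CT| = 23.6, T = (-7.971, 7.754). ∠CTL = 47.9° gives TL at 11.90° from the x-axis; with |TL| = 29.8, L = (21.19, 13.90). Then |WL| = |L − W| = 10.70.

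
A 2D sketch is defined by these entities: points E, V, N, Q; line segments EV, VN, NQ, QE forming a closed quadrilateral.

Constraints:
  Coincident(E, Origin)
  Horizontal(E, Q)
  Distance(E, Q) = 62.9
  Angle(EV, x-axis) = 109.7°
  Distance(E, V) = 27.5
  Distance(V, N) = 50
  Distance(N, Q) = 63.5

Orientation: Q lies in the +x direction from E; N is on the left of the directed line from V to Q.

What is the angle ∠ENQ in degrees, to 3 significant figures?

59.4°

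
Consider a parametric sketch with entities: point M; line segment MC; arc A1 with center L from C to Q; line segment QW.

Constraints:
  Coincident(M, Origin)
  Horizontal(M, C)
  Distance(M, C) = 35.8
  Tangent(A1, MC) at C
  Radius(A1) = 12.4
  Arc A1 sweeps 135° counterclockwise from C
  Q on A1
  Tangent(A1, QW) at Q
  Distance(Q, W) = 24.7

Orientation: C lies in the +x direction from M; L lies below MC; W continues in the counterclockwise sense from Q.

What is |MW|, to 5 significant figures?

58.929

M is at the origin; M and C share the same y with |MC| = 35.8 and C on the +x side, so C = (35.800, 0.0000). Tangency of A1 to MC means the radius LC is perpendicular to MC, so L = C + (0, -12.4) = (35.800, -12.400). On A1, C sits at bearing 90° from L; a 135° counterclockwise sweep puts Q at bearing 225°, so Q = L + 12.4·(cos 225°, sin 225°) = (27.032, -21.168). A1 meets QW tangentially, so LQ is at right angles to QW, so QW runs along (−sin 225°, cos 225°); with |QW| = 24.7, W = (44.497, -38.634). Then |MW| = |W − M| = 58.929.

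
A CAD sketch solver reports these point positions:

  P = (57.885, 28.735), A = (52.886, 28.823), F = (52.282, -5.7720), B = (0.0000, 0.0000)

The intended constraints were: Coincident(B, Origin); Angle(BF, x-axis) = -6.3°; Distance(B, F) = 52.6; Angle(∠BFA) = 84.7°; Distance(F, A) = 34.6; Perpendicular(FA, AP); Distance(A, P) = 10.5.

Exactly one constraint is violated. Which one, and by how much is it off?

Distance(A, P) = 10.5 — off by 5.50.

B = (0.00, 0.00) ✓; BF at -6.300° ✓; |BF| = 52.60 ✓; ∠BFA = 84.70° ✓; |FA| = 34.60 ✓; ∠(FA, AP) = 90.01° ✓; |AP| = 5.000 ✗.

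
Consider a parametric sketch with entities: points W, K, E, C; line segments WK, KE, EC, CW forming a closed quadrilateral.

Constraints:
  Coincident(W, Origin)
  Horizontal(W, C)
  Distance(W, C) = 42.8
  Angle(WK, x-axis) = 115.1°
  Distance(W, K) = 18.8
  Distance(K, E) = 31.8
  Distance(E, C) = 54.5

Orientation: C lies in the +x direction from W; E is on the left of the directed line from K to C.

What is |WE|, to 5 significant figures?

44.480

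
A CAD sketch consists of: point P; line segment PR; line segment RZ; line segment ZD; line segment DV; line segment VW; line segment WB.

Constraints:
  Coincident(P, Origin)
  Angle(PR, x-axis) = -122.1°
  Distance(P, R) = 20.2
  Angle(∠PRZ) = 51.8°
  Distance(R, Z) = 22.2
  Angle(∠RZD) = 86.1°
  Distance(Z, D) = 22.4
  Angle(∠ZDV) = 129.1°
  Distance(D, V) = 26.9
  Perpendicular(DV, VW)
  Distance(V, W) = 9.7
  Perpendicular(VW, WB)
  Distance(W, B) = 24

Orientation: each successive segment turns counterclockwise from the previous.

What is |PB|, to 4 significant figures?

0.3130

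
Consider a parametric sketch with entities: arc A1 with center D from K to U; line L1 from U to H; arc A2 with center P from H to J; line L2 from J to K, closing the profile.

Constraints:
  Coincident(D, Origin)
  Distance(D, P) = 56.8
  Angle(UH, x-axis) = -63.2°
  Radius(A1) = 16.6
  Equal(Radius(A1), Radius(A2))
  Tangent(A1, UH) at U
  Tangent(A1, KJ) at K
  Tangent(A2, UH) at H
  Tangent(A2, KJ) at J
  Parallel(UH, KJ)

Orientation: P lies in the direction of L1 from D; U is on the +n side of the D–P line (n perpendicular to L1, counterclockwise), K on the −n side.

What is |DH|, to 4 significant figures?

59.18

Tangency of A1 to both parallel lines with radius 16.6 puts U and K at D ± 16.6·n: U = (14.82, 7.485), K = (-14.82, -7.485). Equal radii place H and J the same way about P: H = P + 16.6·n = (40.43, -43.21), J = P − 16.6·n = (10.79, -58.18). Then |DH| = |H − D| = 59.18.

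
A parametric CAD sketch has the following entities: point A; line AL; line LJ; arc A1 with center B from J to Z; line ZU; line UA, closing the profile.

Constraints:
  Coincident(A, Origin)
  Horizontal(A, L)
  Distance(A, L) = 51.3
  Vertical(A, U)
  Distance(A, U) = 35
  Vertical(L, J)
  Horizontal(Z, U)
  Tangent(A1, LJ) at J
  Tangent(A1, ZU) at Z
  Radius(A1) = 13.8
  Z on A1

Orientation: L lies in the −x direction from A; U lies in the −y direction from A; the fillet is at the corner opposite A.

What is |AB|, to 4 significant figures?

43.08

A is at the origin; AL is horizontal with |AL| = 51.3 and L on the −x side, so L = (-51.30, 0.000). A and U share the same x with |AU| = 35.0 and U on the −y side, so U = (0.000, -35.00). The virtual corner opposite A is at (-51.30, -35.00). A1 meets LJ tangentially, so BJ is at right angles to LJ and since A1 is tangent to ZU there, BZ ⟂ ZU, with radius 13.8, so the center B sits 13.8 in from both sides at B = (-37.50, -21.20). Then |AB| = |B − A| = 43.08.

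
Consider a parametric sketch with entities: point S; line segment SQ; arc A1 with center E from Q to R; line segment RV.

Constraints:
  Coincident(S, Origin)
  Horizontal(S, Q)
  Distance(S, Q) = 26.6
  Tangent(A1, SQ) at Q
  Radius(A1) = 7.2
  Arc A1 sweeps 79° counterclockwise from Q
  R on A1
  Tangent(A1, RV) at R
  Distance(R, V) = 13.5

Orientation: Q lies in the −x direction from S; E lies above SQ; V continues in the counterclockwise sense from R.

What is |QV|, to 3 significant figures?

21.4

S is at the origin; S and Q share the same y with |SQ| = 26.6 and Q on the −x side, so Q = (-26.6, 0.00). The tangent condition forces EQ to be normal to SQ, so E = Q + (0, 7.2) = (-26.6, 7.20). On A1, Q sits at bearing -90° from E; a 79° counterclockwise sweep puts R at bearing -11°, so R = E + 7.2·(cos -11°, sin -11°) = (-19.5, 5.83). A1 meets RV tangentially, so ER is at right angles to RV, so RV runs along (−sin -11°, cos -11°); with |RV| = 13.5, V = (-17.0, 19.1). Then |QV| = |V − Q| = 21.4.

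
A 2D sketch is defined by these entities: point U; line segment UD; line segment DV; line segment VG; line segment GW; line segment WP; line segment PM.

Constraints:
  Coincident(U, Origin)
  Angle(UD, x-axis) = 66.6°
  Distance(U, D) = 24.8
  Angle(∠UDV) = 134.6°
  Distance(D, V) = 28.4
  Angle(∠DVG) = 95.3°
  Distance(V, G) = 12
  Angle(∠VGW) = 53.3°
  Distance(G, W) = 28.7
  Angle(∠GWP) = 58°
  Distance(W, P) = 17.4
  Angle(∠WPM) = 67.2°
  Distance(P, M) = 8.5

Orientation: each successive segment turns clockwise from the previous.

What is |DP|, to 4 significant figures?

23.23

∠VGW = 53.3° gives GW at 169.8° from the x-axis; with |GW| = 28.7, W = (13.44, 27.37). ∠GWP = 58.0° gives WP at 47.80° from the x-axis; with |WP| = 17.4, P = (25.12, 40.26). Then |DP| = |P − D| = 23.23.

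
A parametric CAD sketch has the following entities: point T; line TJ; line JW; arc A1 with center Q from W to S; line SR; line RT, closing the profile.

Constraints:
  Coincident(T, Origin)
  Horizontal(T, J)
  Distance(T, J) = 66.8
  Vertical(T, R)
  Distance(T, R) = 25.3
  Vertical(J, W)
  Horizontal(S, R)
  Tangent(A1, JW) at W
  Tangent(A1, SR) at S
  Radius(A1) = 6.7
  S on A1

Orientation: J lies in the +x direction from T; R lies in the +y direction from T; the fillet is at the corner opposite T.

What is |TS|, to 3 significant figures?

65.2

The virtual corner opposite T is at (66.8, 25.3). Since A1 is tangent to JW there, QW ⟂ JW and tangency of A1 to SR means the radius QS is perpendicular to SR, with radius 6.7, so the center Q sits 6.7 in from both sides at Q = (60.1, 18.6). That places the tangent points at W = (66.8, 18.6) on JW and S = (60.1, 25.3) on SR. Then |TS| = |S − T| = 65.2.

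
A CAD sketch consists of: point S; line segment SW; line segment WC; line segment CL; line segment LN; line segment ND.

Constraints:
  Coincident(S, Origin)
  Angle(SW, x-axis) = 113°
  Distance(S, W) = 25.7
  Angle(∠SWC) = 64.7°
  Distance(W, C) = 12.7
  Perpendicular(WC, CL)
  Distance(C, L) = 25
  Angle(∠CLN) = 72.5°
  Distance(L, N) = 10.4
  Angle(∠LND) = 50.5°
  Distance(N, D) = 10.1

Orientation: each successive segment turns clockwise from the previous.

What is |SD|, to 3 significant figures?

6.87

S is at the origin; SW runs at 113.0° with length 25.7, so W = (-10.0, 23.7). ∠SWC = 64.7° gives WC at -2.30° from the x-axis; with |WC| = 12.7, C = (2.65, 23.1). WC ⟂ CL, so CL runs at -92.3°; with |CL| = 25.0, L = (1.64, -1.83). ∠CLN = 72.5° gives LN at 160° from the x-axis; with |LN| = 10.4, N = (-8.14, 1.69). ∠LND = 50.5° gives ND at 30.7° from the x-axis; with |ND| = 10.1, D = (0.544, 6.85). Then |SD| = |D − S| = 6.87.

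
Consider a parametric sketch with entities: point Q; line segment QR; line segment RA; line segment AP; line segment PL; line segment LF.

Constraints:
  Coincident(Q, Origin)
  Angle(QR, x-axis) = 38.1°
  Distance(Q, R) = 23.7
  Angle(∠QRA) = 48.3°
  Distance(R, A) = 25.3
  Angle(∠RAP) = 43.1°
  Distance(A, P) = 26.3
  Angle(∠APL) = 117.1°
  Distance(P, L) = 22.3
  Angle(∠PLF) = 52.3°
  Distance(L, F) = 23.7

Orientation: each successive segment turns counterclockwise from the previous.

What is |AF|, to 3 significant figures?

20.3

∠APL = 117.1° gives PL at 9.60° from the x-axis; with |PL| = 22.3, L = (31.5, 1.74). ∠PLF = 52.3° gives LF at 137° from the x-axis; with |LF| = 23.7, F = (14.0, 17.8). Then |AF| = |F − A| = 20.3.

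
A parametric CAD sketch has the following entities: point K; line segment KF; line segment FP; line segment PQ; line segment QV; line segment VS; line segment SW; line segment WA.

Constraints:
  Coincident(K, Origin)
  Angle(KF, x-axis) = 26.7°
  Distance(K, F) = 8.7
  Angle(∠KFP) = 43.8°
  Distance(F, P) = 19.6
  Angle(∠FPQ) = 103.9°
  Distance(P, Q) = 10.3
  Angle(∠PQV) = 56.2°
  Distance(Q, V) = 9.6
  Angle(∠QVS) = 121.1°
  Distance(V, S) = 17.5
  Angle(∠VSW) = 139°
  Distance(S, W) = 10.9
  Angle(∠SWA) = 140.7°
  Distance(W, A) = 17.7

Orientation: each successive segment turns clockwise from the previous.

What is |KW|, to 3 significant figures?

27.4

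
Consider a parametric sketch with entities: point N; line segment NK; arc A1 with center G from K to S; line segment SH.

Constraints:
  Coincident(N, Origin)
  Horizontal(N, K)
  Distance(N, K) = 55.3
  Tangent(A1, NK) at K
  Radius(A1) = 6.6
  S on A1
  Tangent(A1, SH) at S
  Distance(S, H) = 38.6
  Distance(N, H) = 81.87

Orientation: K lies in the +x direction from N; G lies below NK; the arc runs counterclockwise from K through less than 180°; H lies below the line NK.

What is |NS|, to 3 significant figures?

50.7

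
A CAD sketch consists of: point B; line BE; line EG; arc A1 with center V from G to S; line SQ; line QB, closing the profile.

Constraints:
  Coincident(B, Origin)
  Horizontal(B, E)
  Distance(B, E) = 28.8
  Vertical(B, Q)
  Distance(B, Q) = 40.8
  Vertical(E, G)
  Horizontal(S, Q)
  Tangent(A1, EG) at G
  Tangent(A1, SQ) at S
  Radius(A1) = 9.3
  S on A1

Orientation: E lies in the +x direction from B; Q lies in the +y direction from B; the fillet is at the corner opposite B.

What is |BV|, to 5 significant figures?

37.047

BQ is vertical with |BQ| = 40.8 and Q on the +y side, so Q = (0.0000, 40.800). The virtual corner opposite B is at (28.800, 40.800). Tangency of A1 to EG means the radius VG is perpendicular to EG and A1 meets SQ tangentially, so VS is at right angles to SQ, with radius 9.3, so the center V sits 9.3 in from both sides at V = (19.500, 31.500). Then |BV| = |V − B| = 37.047.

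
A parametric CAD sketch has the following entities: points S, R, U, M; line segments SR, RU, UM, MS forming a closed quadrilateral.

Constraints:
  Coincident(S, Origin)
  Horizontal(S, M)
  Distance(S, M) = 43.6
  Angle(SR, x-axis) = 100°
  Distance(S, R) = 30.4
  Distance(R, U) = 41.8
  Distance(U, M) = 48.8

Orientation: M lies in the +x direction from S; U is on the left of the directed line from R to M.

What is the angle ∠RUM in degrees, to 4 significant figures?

78.07°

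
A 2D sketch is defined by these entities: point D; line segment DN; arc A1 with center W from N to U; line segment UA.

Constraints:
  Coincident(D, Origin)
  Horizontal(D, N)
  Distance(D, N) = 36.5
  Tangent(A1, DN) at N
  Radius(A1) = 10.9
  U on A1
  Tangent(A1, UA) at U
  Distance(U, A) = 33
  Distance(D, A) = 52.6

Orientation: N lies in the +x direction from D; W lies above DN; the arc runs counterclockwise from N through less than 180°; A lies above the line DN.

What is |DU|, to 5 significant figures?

48.666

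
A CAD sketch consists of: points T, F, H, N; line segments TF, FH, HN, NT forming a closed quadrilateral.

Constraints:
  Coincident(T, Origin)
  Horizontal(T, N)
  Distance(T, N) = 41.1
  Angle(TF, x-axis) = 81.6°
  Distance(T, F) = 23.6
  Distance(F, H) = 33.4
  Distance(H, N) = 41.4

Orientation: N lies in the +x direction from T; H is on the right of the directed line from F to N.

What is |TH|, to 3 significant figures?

10.0

Checks: T.y = 0.00, N.y = 0.00 ✓; |FH| = 33.40 ✓; |HN| = 41.40 ✓.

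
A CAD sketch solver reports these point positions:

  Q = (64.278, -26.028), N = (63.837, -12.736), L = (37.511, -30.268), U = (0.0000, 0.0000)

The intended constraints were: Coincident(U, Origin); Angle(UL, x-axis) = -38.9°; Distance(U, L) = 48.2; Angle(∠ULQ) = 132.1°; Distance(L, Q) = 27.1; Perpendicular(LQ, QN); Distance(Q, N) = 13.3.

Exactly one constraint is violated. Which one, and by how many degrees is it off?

Perpendicular(LQ, QN) — off by 7.10°.

U = (0.00, 0.00) ✓; UL at -38.90° ✓; |UL| = 48.20 ✓; ∠ULQ = 132.1° ✓; |LQ| = 27.10 ✓; ∠(LQ, QN) = 82.90° ✗; |QN| = 13.30 ✓.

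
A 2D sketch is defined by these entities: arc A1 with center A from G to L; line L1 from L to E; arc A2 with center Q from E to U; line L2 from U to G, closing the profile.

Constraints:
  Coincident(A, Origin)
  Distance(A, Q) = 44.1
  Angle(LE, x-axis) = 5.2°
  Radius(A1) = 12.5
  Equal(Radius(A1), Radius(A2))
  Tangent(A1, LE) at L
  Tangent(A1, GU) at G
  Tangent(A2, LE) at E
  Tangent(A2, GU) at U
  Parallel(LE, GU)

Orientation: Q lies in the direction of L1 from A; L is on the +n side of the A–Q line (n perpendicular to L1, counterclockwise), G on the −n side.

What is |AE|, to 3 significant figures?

45.8

The slot axis is L1's direction at 5.2°, so u = (cos 5.2°, sin 5.2°) = (0.996, 0.0906) and n = (−sin 5.2°, cos 5.2°) = (-0.0906, 0.996). A is at the origin and Q lies 44.1 along u from A, so Q = 44.1·u = (43.9, 4.00). Tangency of A1 to both parallel lines with radius 12.5 puts L and G at A ± 12.5·n: L = (-1.13, 12.4), G = (1.13, -12.4). Equal radii place E and U the same way about Q: E = Q + 12.5·n = (42.8, 16.4), U = Q − 12.5·n = (45.1, -8.45). Then |AE| = |E − A| = 45.8.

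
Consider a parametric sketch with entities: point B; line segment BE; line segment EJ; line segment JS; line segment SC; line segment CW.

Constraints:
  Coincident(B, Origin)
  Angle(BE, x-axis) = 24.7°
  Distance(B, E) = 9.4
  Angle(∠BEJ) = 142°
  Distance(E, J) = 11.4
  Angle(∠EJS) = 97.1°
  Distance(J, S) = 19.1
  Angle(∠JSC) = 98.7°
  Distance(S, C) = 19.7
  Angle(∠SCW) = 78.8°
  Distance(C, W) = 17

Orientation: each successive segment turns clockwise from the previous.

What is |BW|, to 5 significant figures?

1.7981

∠JSC = 98.7° gives SC at -177.50° from the x-axis; with |SC| = 19.7, C = (-2.1098, -18.542). ∠SCW = 78.8° gives CW at 81.300° from the x-axis; with |CW| = 17.0, W = (0.46161, -1.7378). Then |BW| = |W − B| = 1.7981.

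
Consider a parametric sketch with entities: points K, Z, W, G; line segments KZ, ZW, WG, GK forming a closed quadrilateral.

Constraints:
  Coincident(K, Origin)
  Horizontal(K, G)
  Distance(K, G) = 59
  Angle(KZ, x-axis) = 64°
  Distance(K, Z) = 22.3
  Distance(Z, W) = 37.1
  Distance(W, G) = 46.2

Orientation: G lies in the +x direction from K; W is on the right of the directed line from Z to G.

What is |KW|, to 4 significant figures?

22.93

Checks: |ZW| = 37.10 ✓; |WG| = 46.20 ✓.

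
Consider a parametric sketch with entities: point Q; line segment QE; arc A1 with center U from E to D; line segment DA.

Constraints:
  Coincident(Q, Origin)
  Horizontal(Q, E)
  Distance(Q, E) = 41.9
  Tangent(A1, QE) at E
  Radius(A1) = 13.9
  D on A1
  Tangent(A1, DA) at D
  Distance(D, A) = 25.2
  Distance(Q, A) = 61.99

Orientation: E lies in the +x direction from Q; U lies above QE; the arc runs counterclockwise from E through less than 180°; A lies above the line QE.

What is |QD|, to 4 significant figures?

58.02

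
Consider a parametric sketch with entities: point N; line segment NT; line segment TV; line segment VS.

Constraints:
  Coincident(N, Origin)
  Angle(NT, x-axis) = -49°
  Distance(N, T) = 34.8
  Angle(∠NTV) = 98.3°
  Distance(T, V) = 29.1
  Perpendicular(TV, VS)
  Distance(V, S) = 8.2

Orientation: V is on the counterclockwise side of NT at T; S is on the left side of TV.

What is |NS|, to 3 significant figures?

43.0

∠NTV = 98.3°, so TV runs at -49.0° + (180° − 98.3°) = 32.7° from the x-axis; with |TV| = 29.1, V = T + 29.1·(cos 32.7°, sin 32.7°) = (47.3, -10.5). TV is perpendicular to VS; with |VS| = 8.2 on the left of TV, S = V + 8.2·(-0.540, 0.842) = (42.9, -3.64). Then |NS| = |S − N| = 43.0.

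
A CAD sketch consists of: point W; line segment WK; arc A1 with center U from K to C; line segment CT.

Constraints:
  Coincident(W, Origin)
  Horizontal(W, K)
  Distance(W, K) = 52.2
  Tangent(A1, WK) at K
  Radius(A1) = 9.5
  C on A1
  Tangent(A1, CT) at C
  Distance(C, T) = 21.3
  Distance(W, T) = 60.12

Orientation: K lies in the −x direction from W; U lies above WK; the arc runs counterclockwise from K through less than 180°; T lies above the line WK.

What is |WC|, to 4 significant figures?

45.08

W is at the origin; W and K share the same y with |WK| = 52.2 and K on the −x side, so K = (-52.20, 0.000). Since A1 is tangent to WK there, UK ⟂ WK, so U = K + (0, 9.5) = (-52.20, 9.500). Since UC ⟂ CT (tangency), |UT| = √(9.5² + 21.3²) = 23.32 regardless of where C sits on A1. So T lies on both circle(W, 60.12) and circle(U, 23.32); the above-WK intersection is T = (-50.41, 32.75). C is the foot of the tangent from T: C = (-43.25, 12.69).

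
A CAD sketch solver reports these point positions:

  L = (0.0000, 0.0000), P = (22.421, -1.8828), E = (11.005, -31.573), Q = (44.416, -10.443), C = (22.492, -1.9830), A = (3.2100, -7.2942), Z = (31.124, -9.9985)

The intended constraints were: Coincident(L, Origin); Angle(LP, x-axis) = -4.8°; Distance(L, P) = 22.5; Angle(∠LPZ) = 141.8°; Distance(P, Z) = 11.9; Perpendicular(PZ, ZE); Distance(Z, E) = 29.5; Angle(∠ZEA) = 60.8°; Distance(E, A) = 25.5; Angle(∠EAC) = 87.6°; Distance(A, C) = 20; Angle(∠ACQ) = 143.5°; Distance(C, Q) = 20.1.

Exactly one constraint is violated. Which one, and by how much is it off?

Distance(C, Q) = 20.1 — off by 3.40.

L = (0.00, 0.00) ✓; LP at -4.800° ✓; |LP| = 22.50 ✓; ∠LPZ = 141.8° ✓; |PZ| = 11.90 ✓; ∠(PZ, ZE) = 90.00° ✓; |ZE| = 29.50 ✓; ∠ZEA = 60.80° ✓; |EA| = 25.50 ✓; ∠EAC = 87.60° ✓; |AC| = 20.00 ✓; ∠ACQ = 143.5° ✓; |CQ| = 23.50 ✗.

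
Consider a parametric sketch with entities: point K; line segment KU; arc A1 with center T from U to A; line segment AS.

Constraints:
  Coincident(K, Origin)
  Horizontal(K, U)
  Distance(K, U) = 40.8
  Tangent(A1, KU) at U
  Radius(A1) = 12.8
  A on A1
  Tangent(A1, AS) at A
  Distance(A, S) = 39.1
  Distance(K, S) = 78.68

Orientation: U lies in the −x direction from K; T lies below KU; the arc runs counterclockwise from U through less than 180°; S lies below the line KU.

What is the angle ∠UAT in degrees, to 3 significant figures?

51.9°

Checks: ∠(TU, UK) = 90.00° ✓; |TU| = 12.80 ✓; |TA| = 12.80 ✓; ∠(TA, AS) = 90.00° ✓; |AS| = 39.10 ✓; |KS| = 78.68 ✓.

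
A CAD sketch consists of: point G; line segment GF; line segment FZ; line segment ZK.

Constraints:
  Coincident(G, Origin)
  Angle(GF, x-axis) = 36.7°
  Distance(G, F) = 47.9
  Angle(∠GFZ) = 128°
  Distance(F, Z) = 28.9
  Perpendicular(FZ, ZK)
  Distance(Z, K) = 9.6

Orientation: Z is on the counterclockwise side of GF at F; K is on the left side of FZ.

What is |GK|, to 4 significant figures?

64.82

∠GFZ = 128.0°, so FZ runs at 36.7° + (180° − 128.0°) = 88.70° from the x-axis; with |FZ| = 28.9, Z = F + 28.9·(cos 88.70°, sin 88.70°) = (39.06, 57.52). FZ ⟂ ZK; with |ZK| = 9.6 on the left of FZ, K = Z + 9.6·(-0.9997, 0.02269) = (29.46, 57.74). Then |GK| = |K − G| = 64.82.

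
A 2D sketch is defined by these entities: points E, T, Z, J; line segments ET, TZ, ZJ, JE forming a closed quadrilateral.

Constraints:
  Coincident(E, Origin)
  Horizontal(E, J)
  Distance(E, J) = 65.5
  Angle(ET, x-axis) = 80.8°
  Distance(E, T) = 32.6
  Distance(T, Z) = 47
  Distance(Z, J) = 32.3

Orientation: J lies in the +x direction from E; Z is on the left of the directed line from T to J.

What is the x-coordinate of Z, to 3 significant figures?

52.1

Checks: |TZ| = 47.00 ✓; |ZJ| = 32.30 ✓.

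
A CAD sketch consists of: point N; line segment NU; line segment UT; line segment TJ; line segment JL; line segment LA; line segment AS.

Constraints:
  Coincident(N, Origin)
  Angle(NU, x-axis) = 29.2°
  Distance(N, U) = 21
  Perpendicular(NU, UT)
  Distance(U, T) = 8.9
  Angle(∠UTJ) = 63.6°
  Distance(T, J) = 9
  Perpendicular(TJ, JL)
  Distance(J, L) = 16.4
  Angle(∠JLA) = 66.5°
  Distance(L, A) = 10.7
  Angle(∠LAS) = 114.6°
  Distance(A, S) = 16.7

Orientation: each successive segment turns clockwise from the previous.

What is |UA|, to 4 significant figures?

6.330

N is at the origin; NU runs at 29.2° with length 21.0, so U = (18.33, 10.25). The perpendicularity gives UT at right angles to NU, so UT runs at -60.80°; with |UT| = 8.9, T = (22.67, 2.476). ∠UTJ = 63.6° gives TJ at -177.2° from the x-axis; with |TJ| = 9.0, J = (13.68, 2.036). TJ ⟂ JL, so JL runs at 92.80°; with |JL| = 16.4, L = (12.88, 18.42). ∠JLA = 66.5° gives LA at -20.70° from the x-axis; with |LA| = 10.7, A = (22.89, 14.63). Then |UA| = |A − U| = 6.330.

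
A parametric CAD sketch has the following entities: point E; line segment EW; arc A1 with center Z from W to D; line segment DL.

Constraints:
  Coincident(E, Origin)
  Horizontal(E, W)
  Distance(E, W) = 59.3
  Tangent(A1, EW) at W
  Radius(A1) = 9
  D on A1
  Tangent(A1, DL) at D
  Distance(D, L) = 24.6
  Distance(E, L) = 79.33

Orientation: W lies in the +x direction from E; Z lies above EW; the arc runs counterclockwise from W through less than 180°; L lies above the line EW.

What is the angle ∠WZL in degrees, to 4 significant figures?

148.9°

Checks: |EW| = 59.30 ✓; |ZD| = 9.000 ✓; ∠(ZD, DL) = 90.00° ✓; |DL| = 24.60 ✓; |EL| = 79.33 ✓.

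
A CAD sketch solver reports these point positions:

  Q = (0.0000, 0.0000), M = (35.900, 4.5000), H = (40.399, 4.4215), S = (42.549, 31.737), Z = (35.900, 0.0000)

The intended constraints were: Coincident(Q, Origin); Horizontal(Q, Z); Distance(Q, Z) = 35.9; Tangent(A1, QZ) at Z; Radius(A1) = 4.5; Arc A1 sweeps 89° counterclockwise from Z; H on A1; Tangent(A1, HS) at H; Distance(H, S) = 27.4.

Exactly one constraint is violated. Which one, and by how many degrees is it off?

Tangent(A1, HS) at H — off by 3.50°.

Q = (0.00, 0.00) ✓; Q.y = 0.00, Z.y = 0.00 ✓; |QZ| = 35.90 ✓; ∠(MZ, ZQ) = 90.00° ✓; |MZ| = 4.500 ✓; bearing(M→H) − bearing(M→Z) = 89.00° ✓; |MH| = 4.500 ✓; ∠(MH, HS) = 93.50° ✗; |HS| = 27.40 ✓.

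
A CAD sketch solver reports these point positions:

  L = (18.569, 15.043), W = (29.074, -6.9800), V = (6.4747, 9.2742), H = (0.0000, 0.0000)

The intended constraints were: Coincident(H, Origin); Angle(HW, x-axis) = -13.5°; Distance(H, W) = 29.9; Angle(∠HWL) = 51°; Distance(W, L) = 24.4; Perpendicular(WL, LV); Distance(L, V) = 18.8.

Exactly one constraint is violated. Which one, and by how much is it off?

Distance(L, V) = 18.8 — off by 5.40.

H = (0.00, 0.00) ✓; HW at -13.50° ✓; |HW| = 29.90 ✓; ∠HWL = 51.00° ✓; |WL| = 24.40 ✓; ∠(WL, LV) = 90.00° ✓; |LV| = 13.40 ✗.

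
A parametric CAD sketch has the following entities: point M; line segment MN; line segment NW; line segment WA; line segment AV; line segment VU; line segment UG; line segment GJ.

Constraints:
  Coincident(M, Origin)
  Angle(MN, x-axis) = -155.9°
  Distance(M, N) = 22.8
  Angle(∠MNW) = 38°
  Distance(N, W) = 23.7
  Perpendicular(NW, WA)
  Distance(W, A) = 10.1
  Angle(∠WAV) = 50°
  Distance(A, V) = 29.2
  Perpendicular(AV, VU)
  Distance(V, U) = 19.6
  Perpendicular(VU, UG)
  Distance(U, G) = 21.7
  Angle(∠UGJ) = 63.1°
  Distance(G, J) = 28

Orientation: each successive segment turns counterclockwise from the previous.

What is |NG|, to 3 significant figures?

32.1

M is at the origin; MN runs at -155.9° with length 22.8, so N = (-20.8, -9.31). ∠MNW = 38.0° gives NW at -13.9° from the x-axis; with |NW| = 23.7, W = (2.19, -15.0). NW is perpendicular to WA, so WA runs at 76.1°; with |WA| = 10.1, A = (4.62, -5.20). ∠WAV = 50.0° gives AV at -154° from the x-axis; with |AV| = 29.2, V = (-21.6, -18.0). AV ⟂ VU, so VU runs at -63.9°; with |VU| = 19.6, U = (-13.0, -35.6). The perpendicularity gives UG at right angles to VU, so UG runs at 26.1°; with |UG| = 21.7, G = (6.51, -26.1). Then |NG| = |G − N| = 32.1.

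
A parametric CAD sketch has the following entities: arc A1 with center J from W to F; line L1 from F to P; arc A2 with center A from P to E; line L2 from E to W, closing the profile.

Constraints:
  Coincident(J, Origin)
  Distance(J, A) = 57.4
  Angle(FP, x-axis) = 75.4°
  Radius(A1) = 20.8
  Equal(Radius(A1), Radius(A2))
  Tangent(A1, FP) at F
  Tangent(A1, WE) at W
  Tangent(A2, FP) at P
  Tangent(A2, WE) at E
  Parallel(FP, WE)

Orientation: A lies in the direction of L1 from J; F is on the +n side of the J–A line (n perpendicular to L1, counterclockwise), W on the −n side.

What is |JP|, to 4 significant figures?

61.05

The slot axis is L1's direction at 75.4°, so u = (cos 75.4°, sin 75.4°) = (0.2521, 0.9677) and n = (−sin 75.4°, cos 75.4°) = (-0.9677, 0.2521). J is at the origin and A lies 57.4 along u from J, so A = 57.4·u = (14.47, 55.55). Tangency of A1 to both parallel lines with radius 20.8 puts F and W at J ± 20.8·n: F = (-20.13, 5.243), W = (20.13, -5.243). Equal radii place P and E the same way about A: P = A + 20.8·n = (-5.660, 60.79), E = A − 20.8·n = (34.60, 50.30). Then |JP| = |P − J| = 61.05.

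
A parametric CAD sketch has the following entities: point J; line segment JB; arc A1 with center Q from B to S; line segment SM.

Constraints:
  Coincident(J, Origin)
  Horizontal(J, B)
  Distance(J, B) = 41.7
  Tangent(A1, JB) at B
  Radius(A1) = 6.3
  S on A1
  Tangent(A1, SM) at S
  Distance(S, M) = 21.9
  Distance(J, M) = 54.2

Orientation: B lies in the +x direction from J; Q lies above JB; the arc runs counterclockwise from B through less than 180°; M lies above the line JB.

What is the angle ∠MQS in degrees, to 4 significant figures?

73.95°

J is at the origin; JB is horizontal with |JB| = 41.7 and B on the +x side, so B = (41.70, 0.000). Tangency of A1 to JB means the radius QB is perpendicular to JB, so Q = B + (0, 6.3) = (41.70, 6.300). Since QS ⟂ SM (tangency), |QM| = √(6.3² + 21.9²) = 22.79 regardless of where S sits on A1. So M lies on both circle(J, 54.2) and circle(Q, 22.79); the above-JB intersection is M = (45.99, 28.68). S is the foot of the tangent from M: S = (47.97, 6.871).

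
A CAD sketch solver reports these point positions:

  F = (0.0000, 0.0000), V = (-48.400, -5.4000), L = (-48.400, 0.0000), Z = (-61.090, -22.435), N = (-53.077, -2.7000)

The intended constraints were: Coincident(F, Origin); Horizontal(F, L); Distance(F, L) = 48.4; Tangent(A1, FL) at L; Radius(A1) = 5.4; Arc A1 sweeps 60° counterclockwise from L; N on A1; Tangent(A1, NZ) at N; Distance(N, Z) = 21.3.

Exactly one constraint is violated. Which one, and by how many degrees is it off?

Tangent(A1, NZ) at N — off by 7.90°.

F = (0.00, 0.00) ✓; F.y = 0.00, L.y = 0.00 ✓; |FL| = 48.40 ✓; ∠(VL, LF) = 90.00° ✓; |VL| = 5.400 ✓; bearing(V→N) − bearing(V→L) = 60.00° ✓; |VN| = 5.400 ✓; ∠(VN, NZ) = 82.10° ✗; |NZ| = 21.30 ✓.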